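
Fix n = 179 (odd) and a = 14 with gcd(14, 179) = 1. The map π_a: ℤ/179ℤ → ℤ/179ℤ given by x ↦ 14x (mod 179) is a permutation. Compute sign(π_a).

+1

Orbit of 77 under x↦14x: [77, 4, 56, 68, 57, 82, 74]… (length divides ord_179(14)).
Decompose π into cycles: lengths [89, 89, 1] (3 cycles, including the fixed point 0).
n − c = 179 − 3 = 176; sign = (−1)^176 = +1.
Zolotarev: (14|179) = +1, matching the cycle-count sign.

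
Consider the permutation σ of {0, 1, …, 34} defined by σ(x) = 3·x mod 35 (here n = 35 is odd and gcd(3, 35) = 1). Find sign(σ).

Start at x=11: 11 → 33 → 29 → 17 → 16 → 13 → 4 → … (one orbit).
Decompose π into cycles: lengths [12, 12, 6, 4, 1] (5 cycles, including the fixed point 0).
sign(π) = (−1)^{n − #cycles} = (−1)^{35−5} = (−1)^30 = +1.
Zolotarev: (3|35) = +1, matching the cycle-count sign.

+1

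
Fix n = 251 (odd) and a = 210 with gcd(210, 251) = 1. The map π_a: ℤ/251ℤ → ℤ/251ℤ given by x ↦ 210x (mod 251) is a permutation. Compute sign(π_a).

-1

Orbit of 80 under x↦210x: [80, 234, 195, 37, 240, 200, 83]… (length divides ord_251(210)).
Decompose π into cycles: lengths [250, 1] (2 cycles, including the fixed point 0).
With 2 cycles on 251 points, sign = (−1)^{251−2} = -1.
(210|251)_J = -1 (Zolotarev's lemma cross-check).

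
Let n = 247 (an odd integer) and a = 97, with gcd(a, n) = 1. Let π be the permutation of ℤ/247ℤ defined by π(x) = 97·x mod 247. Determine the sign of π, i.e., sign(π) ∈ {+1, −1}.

Orbit of 71 under x↦97x: [71, 218, 151, 74, 15, 220, 98]… (length divides ord_247(97)).
Cycle type of π: 36×6 + 18 + 12 + 1; total 9 cycles.
sign(π) = (−1)^{n − #cycles} = (−1)^{247−9} = (−1)^238 = +1.
The Jacobi symbol (97|247) = +1 (Zolotarev) agrees.

+1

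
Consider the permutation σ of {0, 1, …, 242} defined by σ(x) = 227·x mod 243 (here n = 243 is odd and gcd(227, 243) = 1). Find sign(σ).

Trace 77: π^k(77) = [77, 226, 29, 22, 134, 43, 41] for k=0..6.
Cycle lengths of π_227 on ℤ/243ℤ: [162, 54, 18, 6, 2, 1]; 6 cycles in total.
n − c = 243 − 6 = 237; sign = (−1)^237 = -1.
Zolotarev: (227|243) = -1, matching the cycle-count sign.

-1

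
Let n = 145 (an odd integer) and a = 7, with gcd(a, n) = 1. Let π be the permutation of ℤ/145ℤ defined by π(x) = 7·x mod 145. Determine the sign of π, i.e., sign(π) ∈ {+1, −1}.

Start at x=36: 36 → 107 → 24 → 23 → 16 → 112 → 59 → … (one orbit).
The orbit structure of x ↦ 7x mod 145: 10 orbits of sizes [28, 28, 28, 28, 7, 7, 7, 7, 4, 1].
145 − 10 = 135 transpositions; sign(π) = (−1)^135 = -1.

-1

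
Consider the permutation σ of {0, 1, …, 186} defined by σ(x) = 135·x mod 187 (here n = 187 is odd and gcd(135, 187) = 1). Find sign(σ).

Trace 137: π^k(137) = [137, 169, 1, 135, 86, 16, 103] for k=0..6.
π_135 has 27 disjoint cycles with lengths [10, 10, 10, 10, 10, 10, 10, 10, 10, 10, 10, 10, 10, 10, 10, 10, 5, 5, 2, 2, 2, 2, 2, 2, 2, 2, 1] on {0,…,186}.
27 cycles on 187: each ℓ→(−1)^(ℓ−1), product (−1)^160 = +1.

+1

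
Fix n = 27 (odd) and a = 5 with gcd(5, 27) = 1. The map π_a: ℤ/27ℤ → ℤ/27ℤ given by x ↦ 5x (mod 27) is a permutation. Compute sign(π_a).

-1

Orbit of 2 under x↦5x: [2, 10, 23, 7, 8, 13, 11]… (length divides ord_27(5)).
Cycle lengths of π_5 on ℤ/27ℤ: [18, 6, 2, 1]; 4 cycles in total.
n − c = 27 − 4 = 23; sign = (−1)^23 = -1.
(5|27)_J = -1 (Zolotarev's lemma cross-check).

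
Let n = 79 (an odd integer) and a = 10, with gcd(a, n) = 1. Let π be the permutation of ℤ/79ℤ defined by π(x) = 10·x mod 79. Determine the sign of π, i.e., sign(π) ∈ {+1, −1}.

+1

Orbit of 62 under x↦10x: [62, 67, 38, 64, 8, 1, 10]… (length divides ord_79(10)).
7 cycles of lengths [13, 13, 13, 13, 13, 13, 1].
With 7 cycles on 79 points, sign = (−1)^{79−7} = +1.
Via Zolotarev, sign(π_{10}) = (10|79) = +1.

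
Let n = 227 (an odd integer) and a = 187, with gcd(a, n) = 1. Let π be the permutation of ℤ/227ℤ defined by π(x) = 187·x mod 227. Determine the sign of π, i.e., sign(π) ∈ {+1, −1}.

-1

Orbit of 35 under x↦187x: [35, 189, 158, 36, 149, 169, 50]… (length divides ord_227(187)).
Decompose π into cycles: lengths [226, 1] (2 cycles, including the fixed point 0).
227 − 2 = 225 transpositions; sign(π) = (−1)^225 = -1.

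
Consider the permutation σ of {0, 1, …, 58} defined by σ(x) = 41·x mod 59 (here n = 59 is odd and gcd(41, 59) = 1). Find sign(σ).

Trace 53: π^k(53) = [53, 49, 3, 5, 28, 27, 45] for k=0..6.
3 cycles of lengths [29, 29, 1].
sign(π) = (−1)^{n − #cycles} = (−1)^{59−3} = (−1)^56 = +1.
Check: (41/59) = +1 by Zolotarev.

+1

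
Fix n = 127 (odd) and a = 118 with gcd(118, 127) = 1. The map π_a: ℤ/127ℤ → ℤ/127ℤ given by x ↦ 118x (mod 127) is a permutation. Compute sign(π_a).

-1

Start at x=63: 63 → 68 → 23 → 47 → 85 → 124 → 27 → … (one orbit).
Decompose π into cycles: lengths [126, 1] (2 cycles, including the fixed point 0).
2 cycles on 127: each ℓ→(−1)^(ℓ−1), product (−1)^125 = -1.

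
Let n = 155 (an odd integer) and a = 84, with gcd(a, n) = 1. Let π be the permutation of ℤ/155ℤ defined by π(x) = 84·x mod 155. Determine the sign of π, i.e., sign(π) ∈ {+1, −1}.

Orbit of 29 under x↦84x: [29, 111, 24, 1, 84, 81, 139]… (length divides ord_155(84)).
8 cycles of lengths [30, 30, 30, 30, 30, 2, 2, 1].
Σ(ℓ_i−1) = 155−8 = 147; sign = (−1)^147 = -1.
The Jacobi symbol (84|155) = -1 (Zolotarev) agrees.

-1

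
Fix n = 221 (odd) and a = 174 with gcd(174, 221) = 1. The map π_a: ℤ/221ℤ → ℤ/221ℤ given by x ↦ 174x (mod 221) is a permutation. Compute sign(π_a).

-1

Trace 47: π^k(47) = [47, 1, 174, 220] for k=0..3.
Cycle type of π: 4×55 + 1; total 56 cycles.
56 cycles on 221: each ℓ→(−1)^(ℓ−1), product (−1)^165 = -1.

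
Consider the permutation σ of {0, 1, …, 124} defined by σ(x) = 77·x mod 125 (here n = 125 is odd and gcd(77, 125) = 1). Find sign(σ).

Orbit of 57 under x↦77x: [57, 14, 78, 6, 87, 74, 73]… (length divides ord_125(77)).
Decompose π into cycles: lengths [100, 20, 4, 1] (4 cycles, including the fixed point 0).
4 cycles on 125: each ℓ→(−1)^(ℓ−1), product (−1)^121 = -1.
(77|125)_J = -1 (Zolotarev's lemma cross-check).

-1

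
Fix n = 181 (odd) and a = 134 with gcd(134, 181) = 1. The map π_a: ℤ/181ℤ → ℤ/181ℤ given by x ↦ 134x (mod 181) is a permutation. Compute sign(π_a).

Start at x=96: 96 → 13 → 113 → 119 → 18 → 59 → 123 → … (one orbit).
Decompose π into cycles: lengths [180, 1] (2 cycles, including the fixed point 0).
Σ(ℓ_i−1) = 181−2 = 179; sign = (−1)^179 = -1.
(134|181)_J = -1 (Zolotarev's lemma cross-check).

-1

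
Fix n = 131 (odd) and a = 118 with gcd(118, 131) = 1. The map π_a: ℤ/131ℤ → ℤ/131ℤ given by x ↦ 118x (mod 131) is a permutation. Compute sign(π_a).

Start at x=50: 50 → 5 → 66 → 59 → 19 → 15 → 67 → … (one orbit).
2 cycles of lengths [130, 1].
n − c = 131 − 2 = 129; sign = (−1)^129 = -1.
Check: (118/131) = -1 by Zolotarev.

-1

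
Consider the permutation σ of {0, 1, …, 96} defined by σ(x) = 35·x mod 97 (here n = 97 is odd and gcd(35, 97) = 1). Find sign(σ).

+1

Orbit of 1 under x↦35x: [1, 35, 61]… (length divides ord_97(35)).
Cycle type of π: 3×32 + 1; total 33 cycles.
Σ(ℓ_i−1) = 97−33 = 64; sign = (−1)^64 = +1.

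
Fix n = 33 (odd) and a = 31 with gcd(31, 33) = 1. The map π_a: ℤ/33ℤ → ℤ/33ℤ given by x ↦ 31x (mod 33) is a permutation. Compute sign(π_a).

+1

Orbit of 31 under x↦31x: [31, 4, 25, 16, 1]… (length divides ord_33(31)).
9 cycles of lengths [5, 5, 5, 5, 5, 5, 1, 1, 1].
Σ(ℓ_i−1) = 33−9 = 24; sign = (−1)^24 = +1.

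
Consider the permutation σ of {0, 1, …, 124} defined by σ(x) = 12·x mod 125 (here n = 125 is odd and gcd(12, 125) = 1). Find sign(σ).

Trace 31: π^k(31) = [31, 122, 89, 68, 66, 42, 4] for k=0..6.
4 cycles of lengths [100, 20, 4, 1].
Σ(ℓ_i−1) = 125−4 = 121; sign = (−1)^121 = -1.

-1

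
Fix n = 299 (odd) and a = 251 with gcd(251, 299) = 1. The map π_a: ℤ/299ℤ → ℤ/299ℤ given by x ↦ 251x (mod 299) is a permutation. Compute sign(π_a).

-1

Orbit of 29 under x↦251x: [29, 103, 139, 205, 27, 199, 16]… (length divides ord_299(251)).
Cycle type of π: 66×4 + 22 + 6×2 + 1; total 8 cycles.
sign(π) = (−1)^{n − #cycles} = (−1)^{299−8} = (−1)^291 = -1.
Zolotarev: (251|299) = -1, matching the cycle-count sign.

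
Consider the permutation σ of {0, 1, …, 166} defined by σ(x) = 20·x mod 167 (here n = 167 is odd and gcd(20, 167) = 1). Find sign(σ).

-1

Orbit of 164 under x↦20x: [164, 107, 136, 48, 125, 162, 67]… (length divides ord_167(20)).
Cycle type of π: 166 + 1; total 2 cycles.
167 − 2 = 165 transpositions; sign(π) = (−1)^165 = -1.
The Jacobi symbol (20|167) = -1 (Zolotarev) agrees.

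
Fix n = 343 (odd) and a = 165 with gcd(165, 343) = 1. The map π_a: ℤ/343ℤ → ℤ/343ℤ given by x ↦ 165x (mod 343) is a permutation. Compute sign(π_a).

Orbit of 18 under x↦165x: [18, 226, 246, 116, 275, 99, 214]… (length divides ord_343(165)).
The orbit structure of x ↦ 165x mod 343: 31 orbits of sizes [21, 21, 21, 21, 21, 21, 21, 21, 21, 21, 21, 21, 21, 21, 3, 3, 3, 3, 3, 3, 3, 3, 3, 3, 3, 3, 3, 3, 3, 3, 1].
sign(π) = (−1)^{n − #cycles} = (−1)^{343−31} = (−1)^312 = +1.

+1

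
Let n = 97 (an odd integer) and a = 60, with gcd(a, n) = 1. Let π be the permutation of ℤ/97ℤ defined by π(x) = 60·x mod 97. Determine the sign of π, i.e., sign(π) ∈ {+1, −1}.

Trace 93: π^k(93) = [93, 51, 53, 76, 1, 60, 11] for k=0..6.
2 cycles of lengths [96, 1].
97 − 2 = 95 transpositions; sign(π) = (−1)^95 = -1.

-1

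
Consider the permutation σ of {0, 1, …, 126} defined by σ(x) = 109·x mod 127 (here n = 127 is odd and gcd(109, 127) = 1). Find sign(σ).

Trace 125: π^k(125) = [125, 36, 114, 107, 106, 124, 54] for k=0..6.
2 cycles of lengths [126, 1].
sign(π) = (−1)^{n − #cycles} = (−1)^{127−2} = (−1)^125 = -1.
Zolotarev: (109|127) = -1, matching the cycle-count sign.

-1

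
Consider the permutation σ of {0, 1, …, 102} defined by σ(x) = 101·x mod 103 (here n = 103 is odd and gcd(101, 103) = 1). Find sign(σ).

-1

Orbit of 88 under x↦101x: [88, 30, 43, 17, 69, 68, 70]… (length divides ord_103(101)).
π_101 has 2 disjoint cycles with lengths [102, 1] on {0,…,102}.
Σ(ℓ_i−1) = 103−2 = 101; sign = (−1)^101 = -1.
Via Zolotarev, sign(π_{101}) = (101|103) = -1.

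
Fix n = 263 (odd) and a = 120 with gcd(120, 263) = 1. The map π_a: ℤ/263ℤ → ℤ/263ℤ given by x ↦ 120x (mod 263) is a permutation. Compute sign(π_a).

Trace 9: π^k(9) = [9, 28, 204, 21, 153, 213, 49] for k=0..6.
2 cycles of lengths [262, 1].
Σ(ℓ_i−1) = 263−2 = 261; sign = (−1)^261 = -1.

-1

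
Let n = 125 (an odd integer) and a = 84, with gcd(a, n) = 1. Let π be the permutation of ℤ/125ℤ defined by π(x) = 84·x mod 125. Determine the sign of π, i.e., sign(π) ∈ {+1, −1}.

Trace 61: π^k(61) = [61, 124, 41, 69, 46, 114, 76] for k=0..6.
Cycle lengths of π_84 on ℤ/125ℤ: [50, 50, 10, 10, 2, 2, 1]; 7 cycles in total.
125 − 7 = 118 transpositions; sign(π) = (−1)^118 = +1.
Check: (84/125) = +1 by Zolotarev.

+1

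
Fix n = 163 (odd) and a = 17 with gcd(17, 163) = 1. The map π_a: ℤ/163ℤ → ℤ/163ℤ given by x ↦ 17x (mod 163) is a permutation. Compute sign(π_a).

-1

Start at x=6: 6 → 102 → 104 → 138 → 64 → 110 → 77 → … (one orbit).
Cycle type of π: 54×3 + 1; total 4 cycles.
n − c = 163 − 4 = 159; sign = (−1)^159 = -1.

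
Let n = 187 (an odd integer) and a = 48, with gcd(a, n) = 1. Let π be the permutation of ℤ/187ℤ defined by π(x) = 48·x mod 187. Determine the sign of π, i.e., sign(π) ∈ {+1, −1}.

Start at x=146: 146 → 89 → 158 → 104 → 130 → 69 → 133 → … (one orbit).
π_48 has 6 disjoint cycles with lengths [80, 80, 16, 5, 5, 1] on {0,…,186}.
sign(π) = (−1)^{n − #cycles} = (−1)^{187−6} = (−1)^181 = -1.
Zolotarev: (48|187) = -1, matching the cycle-count sign.

-1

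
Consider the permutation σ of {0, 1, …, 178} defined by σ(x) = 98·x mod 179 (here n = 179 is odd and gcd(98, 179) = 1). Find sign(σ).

-1

Orbit of 26 under x↦98x: [26, 42, 178, 81, 62, 169, 94]… (length divides ord_179(98)).
Cycle lengths of π_98 on ℤ/179ℤ: [178, 1]; 2 cycles in total.
Σ(ℓ_i−1) = 179−2 = 177; sign = (−1)^177 = -1.
Via Zolotarev, sign(π_{98}) = (98|179) = -1.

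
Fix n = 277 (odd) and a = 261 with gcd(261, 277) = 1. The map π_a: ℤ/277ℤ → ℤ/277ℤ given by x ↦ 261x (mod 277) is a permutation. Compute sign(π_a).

Trace 203: π^k(203) = [203, 76, 169, 66, 52, 276, 16] for k=0..6.
π_261 has 7 disjoint cycles with lengths [46, 46, 46, 46, 46, 46, 1] on {0,…,276}.
7 cycles on 277: each ℓ→(−1)^(ℓ−1), product (−1)^270 = +1.
The Jacobi symbol (261|277) = +1 (Zolotarev) agrees.

+1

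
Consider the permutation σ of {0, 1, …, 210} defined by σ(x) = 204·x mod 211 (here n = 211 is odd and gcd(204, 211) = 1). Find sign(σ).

+1

Start at x=163: 163 → 125 → 180 → 6 → 169 → 83 → 52 → … (one orbit).
Cycle lengths of π_204 on ℤ/211ℤ: [105, 105, 1]; 3 cycles in total.
With 3 cycles on 211 points, sign = (−1)^{211−3} = +1.
Via Zolotarev, sign(π_{204}) = (204|211) = +1.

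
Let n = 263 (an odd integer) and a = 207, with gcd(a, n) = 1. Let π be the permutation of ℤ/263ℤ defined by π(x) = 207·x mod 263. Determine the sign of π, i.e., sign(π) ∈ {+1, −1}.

Trace 122: π^k(122) = [122, 6, 190, 143, 145, 33, 256] for k=0..6.
Cycle type of π: 131×2 + 1; total 3 cycles.
sign(π) = (−1)^{n − #cycles} = (−1)^{263−3} = (−1)^260 = +1.

+1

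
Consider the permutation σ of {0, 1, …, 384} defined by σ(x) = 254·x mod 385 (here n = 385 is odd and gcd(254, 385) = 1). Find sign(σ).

+1

Start at x=331: 331 → 144 → 1 → 254 → 221 → 309 → 331 (one orbit).
Cycle type of π: 6×44 + 3×22 + 2×22 + 1×11; total 99 cycles.
99 cycles on 385: each ℓ→(−1)^(ℓ−1), product (−1)^286 = +1.
Check: (254/385) = +1 by Zolotarev.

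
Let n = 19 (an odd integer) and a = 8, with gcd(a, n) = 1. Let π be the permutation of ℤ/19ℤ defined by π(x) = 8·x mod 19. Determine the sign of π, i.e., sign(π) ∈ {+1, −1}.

-1

Orbit of 8 under x↦8x: [8, 7, 18, 11, 12, 1]… (length divides ord_19(8)).
The orbit structure of x ↦ 8x mod 19: 4 orbits of sizes [6, 6, 6, 1].
n − c = 19 − 4 = 15; sign = (−1)^15 = -1.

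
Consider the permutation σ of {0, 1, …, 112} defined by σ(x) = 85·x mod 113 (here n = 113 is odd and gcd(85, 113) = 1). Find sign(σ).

Trace 106: π^k(106) = [106, 83, 49, 97, 109, 112, 28] for k=0..6.
π_85 has 9 disjoint cycles with lengths [14, 14, 14, 14, 14, 14, 14, 14, 1] on {0,…,112}.
With 9 cycles on 113 points, sign = (−1)^{113−9} = +1.

+1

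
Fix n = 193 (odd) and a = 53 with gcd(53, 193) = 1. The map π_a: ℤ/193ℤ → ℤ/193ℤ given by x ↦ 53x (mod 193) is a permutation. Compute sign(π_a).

Start at x=183: 183 → 49 → 88 → 32 → 152 → 143 → 52 → … (one orbit).
Cycle lengths of π_53 on ℤ/193ℤ: [192, 1]; 2 cycles in total.
2 cycles on 193: each ℓ→(−1)^(ℓ−1), product (−1)^191 = -1.

-1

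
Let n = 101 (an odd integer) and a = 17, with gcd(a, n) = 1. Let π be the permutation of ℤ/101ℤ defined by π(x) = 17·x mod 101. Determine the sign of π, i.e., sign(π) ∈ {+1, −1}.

+1

Orbit of 36 under x↦17x: [36, 6, 1, 17, 87, 65, 95]… (length divides ord_101(17)).
11 cycles of lengths [10, 10, 10, 10, 10, 10, 10, 10, 10, 10, 1].
11 cycles on 101: each ℓ→(−1)^(ℓ−1), product (−1)^90 = +1.
(17|101)_J = +1 (Zolotarev's lemma cross-check).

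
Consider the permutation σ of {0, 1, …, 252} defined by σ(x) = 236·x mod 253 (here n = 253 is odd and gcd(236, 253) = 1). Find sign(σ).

+1

Trace 93: π^k(93) = [93, 190, 59, 9, 100, 71, 58] for k=0..6.
π_236 has 9 disjoint cycles with lengths [55, 55, 55, 55, 11, 11, 5, 5, 1] on {0,…,252}.
n − c = 253 − 9 = 244; sign = (−1)^244 = +1.
(236|253)_J = +1 (Zolotarev's lemma cross-check).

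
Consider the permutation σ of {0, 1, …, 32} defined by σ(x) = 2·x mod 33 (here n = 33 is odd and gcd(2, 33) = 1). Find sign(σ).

+1

Orbit of 2 under x↦2x: [2, 4, 8, 16, 32, 31, 29]… (length divides ord_33(2)).
The orbit structure of x ↦ 2x mod 33: 5 orbits of sizes [10, 10, 10, 2, 1].
Σ(ℓ_i−1) = 33−5 = 28; sign = (−1)^28 = +1.
Via Zolotarev, sign(π_{2}) = (2|33) = +1.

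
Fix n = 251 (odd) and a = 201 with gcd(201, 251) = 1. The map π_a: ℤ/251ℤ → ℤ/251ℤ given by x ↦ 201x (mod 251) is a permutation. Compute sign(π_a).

Trace 5: π^k(5) = [5, 1, 201, 241, 249, 100, 20] for k=0..6.
Cycle lengths of π_201 on ℤ/251ℤ: [25, 25, 25, 25, 25, 25, 25, 25, 25, 25, 1]; 11 cycles in total.
251 − 11 = 240 transpositions; sign(π) = (−1)^240 = +1.

+1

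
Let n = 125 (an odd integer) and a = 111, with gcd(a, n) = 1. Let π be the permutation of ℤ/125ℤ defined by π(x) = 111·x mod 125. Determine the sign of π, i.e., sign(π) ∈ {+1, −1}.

+1

Orbit of 36 under x↦111x: [36, 121, 56, 91, 101, 86, 46]… (length divides ord_125(111)).
Cycle type of π: 25×4 + 5×4 + 1×5; total 13 cycles.
Σ(ℓ_i−1) = 125−13 = 112; sign = (−1)^112 = +1.
Zolotarev: (111|125) = +1, matching the cycle-count sign.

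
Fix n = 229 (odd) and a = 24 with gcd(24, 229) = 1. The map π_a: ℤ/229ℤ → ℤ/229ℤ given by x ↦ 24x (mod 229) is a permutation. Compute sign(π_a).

-1

Orbit of 162 under x↦24x: [162, 224, 109, 97, 38, 225, 133]… (length divides ord_229(24)).
The orbit structure of x ↦ 24x mod 229: 2 orbits of sizes [228, 1].
229 − 2 = 227 transpositions; sign(π) = (−1)^227 = -1.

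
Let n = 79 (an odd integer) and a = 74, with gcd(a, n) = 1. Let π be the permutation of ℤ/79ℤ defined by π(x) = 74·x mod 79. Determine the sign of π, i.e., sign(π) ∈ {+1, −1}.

Start at x=49: 49 → 71 → 40 → 37 → 52 → 56 → 36 → … (one orbit).
The orbit structure of x ↦ 74x mod 79: 2 orbits of sizes [78, 1].
Σ(ℓ_i−1) = 79−2 = 77; sign = (−1)^77 = -1.
Via Zolotarev, sign(π_{74}) = (74|79) = -1.

-1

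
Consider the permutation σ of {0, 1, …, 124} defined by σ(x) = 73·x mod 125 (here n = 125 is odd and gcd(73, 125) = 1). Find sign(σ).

-1

Start at x=71: 71 → 58 → 109 → 82 → 111 → 103 → 19 → … (one orbit).
π_73 has 4 disjoint cycles with lengths [100, 20, 4, 1] on {0,…,124}.
4 cycles on 125: each ℓ→(−1)^(ℓ−1), product (−1)^121 = -1.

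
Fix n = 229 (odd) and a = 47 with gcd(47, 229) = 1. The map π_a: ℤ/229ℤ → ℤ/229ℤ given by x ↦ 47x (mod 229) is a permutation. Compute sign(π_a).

Start at x=201: 201 → 58 → 207 → 111 → 179 → 169 → 157 → … (one orbit).
Decompose π into cycles: lengths [228, 1] (2 cycles, including the fixed point 0).
With 2 cycles on 229 points, sign = (−1)^{229−2} = -1.

-1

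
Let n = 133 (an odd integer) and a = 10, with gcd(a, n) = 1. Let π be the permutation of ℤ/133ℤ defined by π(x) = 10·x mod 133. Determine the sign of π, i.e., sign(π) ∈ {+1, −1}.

Start at x=100: 100 → 69 → 25 → 117 → 106 → 129 → 93 → … (one orbit).
Cycle lengths of π_10 on ℤ/133ℤ: [18, 18, 18, 18, 18, 18, 18, 6, 1]; 9 cycles in total.
n − c = 133 − 9 = 124; sign = (−1)^124 = +1.
The Jacobi symbol (10|133) = +1 (Zolotarev) agrees.

+1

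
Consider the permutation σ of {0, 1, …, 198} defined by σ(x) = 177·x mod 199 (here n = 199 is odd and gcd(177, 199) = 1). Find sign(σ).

Orbit of 196 under x↦177x: [196, 66, 140, 104, 100, 188, 43]… (length divides ord_199(177)).
π_177 has 3 disjoint cycles with lengths [99, 99, 1] on {0,…,198}.
Σ(ℓ_i−1) = 199−3 = 196; sign = (−1)^196 = +1.
Via Zolotarev, sign(π_{177}) = (177|199) = +1.

+1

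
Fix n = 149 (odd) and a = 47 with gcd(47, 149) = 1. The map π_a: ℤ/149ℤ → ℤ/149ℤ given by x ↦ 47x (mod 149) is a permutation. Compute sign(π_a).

Orbit of 39 under x↦47x: [39, 45, 29, 22, 140, 24, 85]… (length divides ord_149(47)).
The orbit structure of x ↦ 47x mod 149: 3 orbits of sizes [74, 74, 1].
149 − 3 = 146 transpositions; sign(π) = (−1)^146 = +1.

+1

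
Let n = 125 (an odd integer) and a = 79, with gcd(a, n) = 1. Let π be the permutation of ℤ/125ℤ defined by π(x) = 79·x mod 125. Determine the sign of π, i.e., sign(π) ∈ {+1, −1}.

+1

Start at x=89: 89 → 31 → 74 → 96 → 84 → 11 → 119 → … (one orbit).
7 cycles of lengths [50, 50, 10, 10, 2, 2, 1].
sign(π) = (−1)^{n − #cycles} = (−1)^{125−7} = (−1)^118 = +1.
(79|125)_J = +1 (Zolotarev's lemma cross-check).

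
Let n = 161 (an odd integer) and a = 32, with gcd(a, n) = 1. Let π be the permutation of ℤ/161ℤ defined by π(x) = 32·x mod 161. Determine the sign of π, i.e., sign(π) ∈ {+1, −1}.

Start at x=4: 4 → 128 → 71 → 18 → 93 → 78 → 81 → … (one orbit).
Decompose π into cycles: lengths [33, 33, 33, 33, 11, 11, 3, 3, 1] (9 cycles, including the fixed point 0).
161 − 9 = 152 transpositions; sign(π) = (−1)^152 = +1.

+1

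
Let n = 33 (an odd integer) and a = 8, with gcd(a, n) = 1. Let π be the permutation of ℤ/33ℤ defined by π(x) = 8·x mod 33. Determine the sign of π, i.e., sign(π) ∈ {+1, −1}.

+1

Trace 32: π^k(32) = [32, 25, 2, 16, 29, 1, 8] for k=0..6.
The orbit structure of x ↦ 8x mod 33: 5 orbits of sizes [10, 10, 10, 2, 1].
5 cycles on 33: each ℓ→(−1)^(ℓ−1), product (−1)^28 = +1.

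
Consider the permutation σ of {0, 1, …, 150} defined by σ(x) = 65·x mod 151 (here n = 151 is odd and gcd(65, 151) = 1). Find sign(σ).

Orbit of 124 under x↦65x: [124, 57, 81, 131, 59, 60, 125]… (length divides ord_151(65)).
Cycle type of π: 50×3 + 1; total 4 cycles.
With 4 cycles on 151 points, sign = (−1)^{151−4} = -1.

-1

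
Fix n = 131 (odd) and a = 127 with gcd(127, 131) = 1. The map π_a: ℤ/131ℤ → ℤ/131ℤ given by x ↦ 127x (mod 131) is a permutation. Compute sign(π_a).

-1

Start at x=73: 73 → 101 → 120 → 44 → 86 → 49 → 66 → … (one orbit).
The orbit structure of x ↦ 127x mod 131: 2 orbits of sizes [130, 1].
With 2 cycles on 131 points, sign = (−1)^{131−2} = -1.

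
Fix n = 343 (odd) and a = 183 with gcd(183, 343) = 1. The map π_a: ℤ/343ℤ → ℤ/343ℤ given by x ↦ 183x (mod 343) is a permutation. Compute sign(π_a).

+1

Orbit of 330 under x↦183x: [330, 22, 253, 337, 274, 64, 50]… (length divides ord_343(183)).
Cycle lengths of π_183 on ℤ/343ℤ: [49, 49, 49, 49, 49, 49, 7, 7, 7, 7, 7, 7, 1, 1, 1, 1, 1, 1, 1]; 19 cycles in total.
sign(π) = (−1)^{n − #cycles} = (−1)^{343−19} = (−1)^324 = +1.
Zolotarev: (183|343) = +1, matching the cycle-count sign.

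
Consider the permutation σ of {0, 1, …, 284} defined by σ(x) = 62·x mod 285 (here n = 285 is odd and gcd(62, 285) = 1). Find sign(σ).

+1

Trace 229: π^k(229) = [229, 233, 196, 182, 169, 218, 121] for k=0..6.
π_62 has 15 disjoint cycles with lengths [36, 36, 36, 36, 36, 36, 18, 18, 9, 9, 4, 4, 4, 2, 1] on {0,…,284}.
sign(π) = (−1)^{n − #cycles} = (−1)^{285−15} = (−1)^270 = +1.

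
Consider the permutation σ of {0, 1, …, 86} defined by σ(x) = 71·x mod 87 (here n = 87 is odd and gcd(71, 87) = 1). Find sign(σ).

-1

Start at x=71: 71 → 82 → 80 → 25 → 35 → 49 → 86 → … (one orbit).
8 cycles of lengths [14, 14, 14, 14, 14, 14, 2, 1].
8 cycles on 87: each ℓ→(−1)^(ℓ−1), product (−1)^79 = -1.
The Jacobi symbol (71|87) = -1 (Zolotarev) agrees.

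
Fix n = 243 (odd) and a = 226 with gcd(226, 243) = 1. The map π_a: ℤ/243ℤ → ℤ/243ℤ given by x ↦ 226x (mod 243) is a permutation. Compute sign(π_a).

+1

Orbit of 154 under x↦226x: [154, 55, 37, 100, 1, 226, 46]… (length divides ord_243(226)).
27 cycles of lengths [27, 27, 27, 27, 27, 27, 9, 9, 9, 9, 9, 9, 3, 3, 3, 3, 3, 3, 1, 1, 1, 1, 1, 1, 1, 1, 1].
Σ(ℓ_i−1) = 243−27 = 216; sign = (−1)^216 = +1.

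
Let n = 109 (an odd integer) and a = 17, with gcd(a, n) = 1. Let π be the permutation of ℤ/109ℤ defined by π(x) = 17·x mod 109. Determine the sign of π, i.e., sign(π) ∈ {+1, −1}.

-1

Orbit of 32 under x↦17x: [32, 108, 92, 38, 101, 82, 86]… (length divides ord_109(17)).
The orbit structure of x ↦ 17x mod 109: 4 orbits of sizes [36, 36, 36, 1].
sign(π) = (−1)^{n − #cycles} = (−1)^{109−4} = (−1)^105 = -1.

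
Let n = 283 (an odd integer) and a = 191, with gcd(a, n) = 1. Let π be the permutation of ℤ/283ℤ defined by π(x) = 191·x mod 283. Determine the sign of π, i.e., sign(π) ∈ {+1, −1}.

Trace 18: π^k(18) = [18, 42, 98, 40, 282, 92, 26] for k=0..6.
The orbit structure of x ↦ 191x mod 283: 2 orbits of sizes [282, 1].
sign(π) = (−1)^{n − #cycles} = (−1)^{283−2} = (−1)^281 = -1.

-1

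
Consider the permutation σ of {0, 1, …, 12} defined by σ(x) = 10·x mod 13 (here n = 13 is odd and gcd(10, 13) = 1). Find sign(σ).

Trace 4: π^k(4) = [4, 1, 10, 9, 12, 3] for k=0..5.
π_10 has 3 disjoint cycles with lengths [6, 6, 1] on {0,…,12}.
With 3 cycles on 13 points, sign = (−1)^{13−3} = +1.
The Jacobi symbol (10|13) = +1 (Zolotarev) agrees.

+1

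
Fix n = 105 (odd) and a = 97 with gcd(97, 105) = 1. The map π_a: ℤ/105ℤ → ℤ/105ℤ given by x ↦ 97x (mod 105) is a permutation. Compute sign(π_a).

+1

Trace 97: π^k(97) = [97, 64, 13, 1] for k=0..3.
Cycle type of π: 4×21 + 2×9 + 1×3; total 33 cycles.
33 cycles on 105: each ℓ→(−1)^(ℓ−1), product (−1)^72 = +1.
Check: (97/105) = +1 by Zolotarev.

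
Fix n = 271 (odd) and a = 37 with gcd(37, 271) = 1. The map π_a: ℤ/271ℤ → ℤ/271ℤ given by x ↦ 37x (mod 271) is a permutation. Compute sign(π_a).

+1

Orbit of 148 under x↦37x: [148, 56, 175, 242, 11, 136, 154]… (length divides ord_271(37)).
Decompose π into cycles: lengths [135, 135, 1] (3 cycles, including the fixed point 0).
3 cycles on 271: each ℓ→(−1)^(ℓ−1), product (−1)^268 = +1.
Zolotarev: (37|271) = +1, matching the cycle-count sign.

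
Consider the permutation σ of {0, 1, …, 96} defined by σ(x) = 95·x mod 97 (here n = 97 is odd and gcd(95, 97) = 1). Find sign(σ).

Start at x=54: 54 → 86 → 22 → 53 → 88 → 18 → 61 → … (one orbit).
The orbit structure of x ↦ 95x mod 97: 3 orbits of sizes [48, 48, 1].
Σ(ℓ_i−1) = 97−3 = 94; sign = (−1)^94 = +1.
(95|97)_J = +1 (Zolotarev's lemma cross-check).

+1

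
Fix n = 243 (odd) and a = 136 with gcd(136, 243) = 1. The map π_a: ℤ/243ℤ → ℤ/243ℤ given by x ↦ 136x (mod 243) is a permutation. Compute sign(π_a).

+1

Orbit of 109 under x↦136x: [109, 1, 136, 28, 163, 55, 190]… (length divides ord_243(136)).
π_136 has 63 disjoint cycles with lengths [9, 9, 9, 9, 9, 9, 9, 9, 9, 9, 9, 9, 9, 9, 9, 9, 9, 9, 3, 3, 3, 3, 3, 3, 3, 3, 3, 3, 3, 3, 3, 3, 3, 3, 3, 3, 1, 1, 1, 1, 1, 1, 1, 1, 1, 1, 1, 1, 1, 1, 1, 1, 1, 1, 1, 1, 1, 1, 1, 1, 1, 1, 1] on {0,…,242}.
With 63 cycles on 243 points, sign = (−1)^{243−63} = +1.
Via Zolotarev, sign(π_{136}) = (136|243) = +1.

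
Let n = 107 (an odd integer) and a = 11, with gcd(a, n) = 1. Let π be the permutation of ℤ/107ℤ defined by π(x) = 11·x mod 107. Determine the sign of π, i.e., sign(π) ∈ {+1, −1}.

+1

Orbit of 85 under x↦11x: [85, 79, 13, 36, 75, 76, 87]… (length divides ord_107(11)).
3 cycles of lengths [53, 53, 1].
Σ(ℓ_i−1) = 107−3 = 104; sign = (−1)^104 = +1.
Zolotarev: (11|107) = +1, matching the cycle-count sign.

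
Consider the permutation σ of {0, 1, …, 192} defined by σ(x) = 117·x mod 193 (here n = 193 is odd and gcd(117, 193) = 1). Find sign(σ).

Start at x=11: 11 → 129 → 39 → 124 → 33 → 1 → 117 → … (one orbit).
Cycle type of π: 64×3 + 1; total 4 cycles.
4 cycles on 193: each ℓ→(−1)^(ℓ−1), product (−1)^189 = -1.
The Jacobi symbol (117|193) = -1 (Zolotarev) agrees.

-1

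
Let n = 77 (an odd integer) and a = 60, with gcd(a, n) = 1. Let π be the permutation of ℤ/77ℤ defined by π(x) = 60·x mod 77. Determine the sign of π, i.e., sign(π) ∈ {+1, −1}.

+1

Orbit of 25 under x↦60x: [25, 37, 64, 67, 16, 36, 4]… (length divides ord_77(60)).
π_60 has 9 disjoint cycles with lengths [15, 15, 15, 15, 5, 5, 3, 3, 1] on {0,…,76}.
With 9 cycles on 77 points, sign = (−1)^{77−9} = +1.
The Jacobi symbol (60|77) = +1 (Zolotarev) agrees.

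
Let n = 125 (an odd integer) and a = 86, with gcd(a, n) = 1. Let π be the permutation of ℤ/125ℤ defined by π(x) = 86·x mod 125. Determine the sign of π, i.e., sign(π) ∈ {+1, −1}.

Trace 1: π^k(1) = [1, 86, 21, 56, 66, 51, 11] for k=0..6.
π_86 has 13 disjoint cycles with lengths [25, 25, 25, 25, 5, 5, 5, 5, 1, 1, 1, 1, 1] on {0,…,124}.
13 cycles on 125: each ℓ→(−1)^(ℓ−1), product (−1)^112 = +1.

+1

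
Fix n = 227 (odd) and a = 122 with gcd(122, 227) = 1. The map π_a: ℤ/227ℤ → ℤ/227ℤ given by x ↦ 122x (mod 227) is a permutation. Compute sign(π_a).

+1

Start at x=196: 196 → 77 → 87 → 172 → 100 → 169 → 188 → … (one orbit).
Cycle type of π: 113×2 + 1; total 3 cycles.
n − c = 227 − 3 = 224; sign = (−1)^224 = +1.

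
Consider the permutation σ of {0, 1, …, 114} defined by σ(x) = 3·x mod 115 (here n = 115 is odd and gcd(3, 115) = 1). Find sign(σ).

Trace 64: π^k(64) = [64, 77, 1, 3, 9, 27, 81] for k=0..6.
Cycle lengths of π_3 on ℤ/115ℤ: [44, 44, 11, 11, 4, 1]; 6 cycles in total.
115 − 6 = 109 transpositions; sign(π) = (−1)^109 = -1.
The Jacobi symbol (3|115) = -1 (Zolotarev) agrees.

-1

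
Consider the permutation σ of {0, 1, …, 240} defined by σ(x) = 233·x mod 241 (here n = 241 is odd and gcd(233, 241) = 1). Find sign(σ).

Trace 64: π^k(64) = [64, 211, 240, 8, 177, 30, 1] for k=0..6.
The orbit structure of x ↦ 233x mod 241: 31 orbits of sizes [8, 8, 8, 8, 8, 8, 8, 8, 8, 8, 8, 8, 8, 8, 8, 8, 8, 8, 8, 8, 8, 8, 8, 8, 8, 8, 8, 8, 8, 8, 1].
Σ(ℓ_i−1) = 241−31 = 210; sign = (−1)^210 = +1.
Check: (233/241) = +1 by Zolotarev.

+1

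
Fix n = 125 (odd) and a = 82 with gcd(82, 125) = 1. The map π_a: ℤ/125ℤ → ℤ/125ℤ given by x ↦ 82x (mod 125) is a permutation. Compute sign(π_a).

-1

Orbit of 49 under x↦82x: [49, 18, 101, 32, 124, 43, 26]… (length divides ord_125(82)).
π_82 has 12 disjoint cycles with lengths [20, 20, 20, 20, 20, 4, 4, 4, 4, 4, 4, 1] on {0,…,124}.
125 − 12 = 113 transpositions; sign(π) = (−1)^113 = -1.
Zolotarev: (82|125) = -1, matching the cycle-count sign.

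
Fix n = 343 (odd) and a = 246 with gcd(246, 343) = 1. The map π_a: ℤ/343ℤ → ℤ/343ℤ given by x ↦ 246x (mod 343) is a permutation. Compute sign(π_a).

Trace 99: π^k(99) = [99, 1, 246, 148, 50, 295, 197] for k=0..6.
The orbit structure of x ↦ 246x mod 343: 91 orbits of sizes [7, 7, 7, 7, 7, 7, 7, 7, 7, 7, 7, 7, 7, 7, 7, 7, 7, 7, 7, 7, 7, 7, 7, 7, 7, 7, 7, 7, 7, 7, 7, 7, 7, 7, 7, 7, 7, 7, 7, 7, 7, 7, 1, 1, 1, 1, 1, 1, 1, 1, 1, 1, 1, 1, 1, 1, 1, 1, 1, 1, 1, 1, 1, 1, 1, 1, 1, 1, 1, 1, 1, 1, 1, 1, 1, 1, 1, 1, 1, 1, 1, 1, 1, 1, 1, 1, 1, 1, 1, 1, 1].
With 91 cycles on 343 points, sign = (−1)^{343−91} = +1.
Via Zolotarev, sign(π_{246}) = (246|343) = +1.

+1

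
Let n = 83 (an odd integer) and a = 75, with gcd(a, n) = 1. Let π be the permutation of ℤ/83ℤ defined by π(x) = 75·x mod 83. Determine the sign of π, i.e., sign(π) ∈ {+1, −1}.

Trace 3: π^k(3) = [3, 59, 26, 41, 4, 51, 7] for k=0..6.
π_75 has 3 disjoint cycles with lengths [41, 41, 1] on {0,…,82}.
Σ(ℓ_i−1) = 83−3 = 80; sign = (−1)^80 = +1.

+1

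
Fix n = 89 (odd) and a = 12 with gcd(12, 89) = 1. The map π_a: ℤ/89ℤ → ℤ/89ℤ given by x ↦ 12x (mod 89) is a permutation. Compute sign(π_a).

Trace 88: π^k(88) = [88, 77, 34, 52, 1, 12, 55] for k=0..6.
π_12 has 12 disjoint cycles with lengths [8, 8, 8, 8, 8, 8, 8, 8, 8, 8, 8, 1] on {0,…,88}.
89 − 12 = 77 transpositions; sign(π) = (−1)^77 = -1.
The Jacobi symbol (12|89) = -1 (Zolotarev) agrees.

-1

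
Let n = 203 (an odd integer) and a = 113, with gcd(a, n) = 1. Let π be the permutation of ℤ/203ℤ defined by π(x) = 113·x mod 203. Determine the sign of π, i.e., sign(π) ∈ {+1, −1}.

-1

Start at x=197: 197 → 134 → 120 → 162 → 36 → 8 → 92 → … (one orbit).
14 cycles of lengths [28, 28, 28, 28, 28, 28, 28, 1, 1, 1, 1, 1, 1, 1].
14 cycles on 203: each ℓ→(−1)^(ℓ−1), product (−1)^189 = -1.
Via Zolotarev, sign(π_{113}) = (113|203) = -1.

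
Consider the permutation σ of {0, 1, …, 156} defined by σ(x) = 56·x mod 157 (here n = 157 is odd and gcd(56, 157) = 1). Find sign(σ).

Start at x=4: 4 → 67 → 141 → 46 → 64 → 130 → 58 → … (one orbit).
7 cycles of lengths [26, 26, 26, 26, 26, 26, 1].
7 cycles on 157: each ℓ→(−1)^(ℓ−1), product (−1)^150 = +1.

+1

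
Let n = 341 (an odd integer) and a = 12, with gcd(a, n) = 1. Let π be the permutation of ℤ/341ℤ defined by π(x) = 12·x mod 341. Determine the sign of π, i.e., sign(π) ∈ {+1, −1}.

Start at x=78: 78 → 254 → 320 → 89 → 45 → 199 → 1 → … (one orbit).
22 cycles of lengths [30, 30, 30, 30, 30, 30, 30, 30, 30, 30, 30, 1, 1, 1, 1, 1, 1, 1, 1, 1, 1, 1].
With 22 cycles on 341 points, sign = (−1)^{341−22} = -1.
Via Zolotarev, sign(π_{12}) = (12|341) = -1.

-1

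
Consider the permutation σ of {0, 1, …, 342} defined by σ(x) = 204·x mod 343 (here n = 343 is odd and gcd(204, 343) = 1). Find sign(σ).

Trace 197: π^k(197) = [197, 57, 309, 267, 274, 330, 92] for k=0..6.
Decompose π into cycles: lengths [49, 49, 49, 49, 49, 49, 7, 7, 7, 7, 7, 7, 1, 1, 1, 1, 1, 1, 1] (19 cycles, including the fixed point 0).
sign(π) = (−1)^{n − #cycles} = (−1)^{343−19} = (−1)^324 = +1.
Via Zolotarev, sign(π_{204}) = (204|343) = +1.

+1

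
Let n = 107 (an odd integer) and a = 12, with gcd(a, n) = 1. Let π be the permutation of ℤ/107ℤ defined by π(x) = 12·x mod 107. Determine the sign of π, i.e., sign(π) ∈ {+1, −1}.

Start at x=62: 62 → 102 → 47 → 29 → 27 → 3 → 36 → … (one orbit).
π_12 has 3 disjoint cycles with lengths [53, 53, 1] on {0,…,106}.
n − c = 107 − 3 = 104; sign = (−1)^104 = +1.
Check: (12/107) = +1 by Zolotarev.

+1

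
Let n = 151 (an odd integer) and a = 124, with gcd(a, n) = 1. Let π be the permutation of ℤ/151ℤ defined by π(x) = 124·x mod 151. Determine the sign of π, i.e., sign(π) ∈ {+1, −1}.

Start at x=125: 125 → 98 → 72 → 19 → 91 → 110 → 50 → … (one orbit).
π_124 has 7 disjoint cycles with lengths [25, 25, 25, 25, 25, 25, 1] on {0,…,150}.
7 cycles on 151: each ℓ→(−1)^(ℓ−1), product (−1)^144 = +1.

+1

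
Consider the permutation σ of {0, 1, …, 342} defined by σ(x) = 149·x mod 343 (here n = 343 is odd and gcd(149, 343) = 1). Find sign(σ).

+1

Trace 128: π^k(128) = [128, 207, 316, 93, 137, 176, 156] for k=0..6.
Decompose π into cycles: lengths [147, 147, 21, 21, 3, 3, 1] (7 cycles, including the fixed point 0).
7 cycles on 343: each ℓ→(−1)^(ℓ−1), product (−1)^336 = +1.
Via Zolotarev, sign(π_{149}) = (149|343) = +1.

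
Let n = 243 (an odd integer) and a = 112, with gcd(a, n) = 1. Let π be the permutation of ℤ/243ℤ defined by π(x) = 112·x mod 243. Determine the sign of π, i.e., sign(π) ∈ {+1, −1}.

+1

Orbit of 16 under x↦112x: [16, 91, 229, 133, 73, 157, 88]… (length divides ord_243(112)).
The orbit structure of x ↦ 112x mod 243: 11 orbits of sizes [81, 81, 27, 27, 9, 9, 3, 3, 1, 1, 1].
Σ(ℓ_i−1) = 243−11 = 232; sign = (−1)^232 = +1.
Check: (112/243) = +1 by Zolotarev.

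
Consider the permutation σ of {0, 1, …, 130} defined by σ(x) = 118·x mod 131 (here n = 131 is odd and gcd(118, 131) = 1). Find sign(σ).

Orbit of 5 under x↦118x: [5, 66, 59, 19, 15, 67, 46]… (length divides ord_131(118)).
Cycle type of π: 130 + 1; total 2 cycles.
131 − 2 = 129 transpositions; sign(π) = (−1)^129 = -1.
Check: (118/131) = -1 by Zolotarev.

-1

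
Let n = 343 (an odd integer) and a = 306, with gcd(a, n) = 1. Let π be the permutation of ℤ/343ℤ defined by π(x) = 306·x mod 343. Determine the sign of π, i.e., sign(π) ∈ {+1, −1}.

Start at x=6: 6 → 121 → 325 → 323 → 54 → 60 → 181 → … (one orbit).
π_306 has 4 disjoint cycles with lengths [294, 42, 6, 1] on {0,…,342}.
Σ(ℓ_i−1) = 343−4 = 339; sign = (−1)^339 = -1.

-1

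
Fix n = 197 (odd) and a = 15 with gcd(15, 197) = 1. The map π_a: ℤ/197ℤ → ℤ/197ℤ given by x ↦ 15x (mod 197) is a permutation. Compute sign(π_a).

Start at x=26: 26 → 193 → 137 → 85 → 93 → 16 → 43 → … (one orbit).
The orbit structure of x ↦ 15x mod 197: 3 orbits of sizes [98, 98, 1].
197 − 3 = 194 transpositions; sign(π) = (−1)^194 = +1.
(15|197)_J = +1 (Zolotarev's lemma cross-check).

+1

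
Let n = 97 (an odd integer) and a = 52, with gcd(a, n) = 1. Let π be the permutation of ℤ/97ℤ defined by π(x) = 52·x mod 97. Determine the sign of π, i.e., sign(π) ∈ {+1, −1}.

-1

Trace 70: π^k(70) = [70, 51, 33, 67, 89, 69, 96] for k=0..6.
π_52 has 4 disjoint cycles with lengths [32, 32, 32, 1] on {0,…,96}.
Σ(ℓ_i−1) = 97−4 = 93; sign = (−1)^93 = -1.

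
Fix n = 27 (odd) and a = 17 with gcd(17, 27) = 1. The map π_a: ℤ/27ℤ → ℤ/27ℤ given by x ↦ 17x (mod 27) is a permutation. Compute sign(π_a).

-1

Trace 10: π^k(10) = [10, 8, 1, 17, 19, 26] for k=0..5.
Decompose π into cycles: lengths [6, 6, 6, 2, 2, 2, 2, 1] (8 cycles, including the fixed point 0).
With 8 cycles on 27 points, sign = (−1)^{27−8} = -1.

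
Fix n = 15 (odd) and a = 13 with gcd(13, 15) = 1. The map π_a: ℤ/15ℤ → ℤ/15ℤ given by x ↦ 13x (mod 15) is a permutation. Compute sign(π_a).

Start at x=1: 1 → 13 → 4 → 7 → 1 (one orbit).
Cycle type of π: 4×3 + 1×3; total 6 cycles.
sign(π) = (−1)^{n − #cycles} = (−1)^{15−6} = (−1)^9 = -1.
Check: (13/15) = -1 by Zolotarev.

-1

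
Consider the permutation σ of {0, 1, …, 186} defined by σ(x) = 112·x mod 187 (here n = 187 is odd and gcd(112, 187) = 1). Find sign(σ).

+1

Trace 175: π^k(175) = [175, 152, 7, 36, 105, 166, 79] for k=0..6.
π_112 has 5 disjoint cycles with lengths [80, 80, 16, 10, 1] on {0,…,186}.
sign(π) = (−1)^{n − #cycles} = (−1)^{187−5} = (−1)^182 = +1.
Via Zolotarev, sign(π_{112}) = (112|187) = +1.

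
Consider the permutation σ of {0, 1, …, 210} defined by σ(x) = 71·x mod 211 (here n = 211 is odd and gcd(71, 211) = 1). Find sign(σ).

+1

Trace 188: π^k(188) = [188, 55, 107, 1, 71] for k=0..4.
The orbit structure of x ↦ 71x mod 211: 43 orbits of sizes [5, 5, 5, 5, 5, 5, 5, 5, 5, 5, 5, 5, 5, 5, 5, 5, 5, 5, 5, 5, 5, 5, 5, 5, 5, 5, 5, 5, 5, 5, 5, 5, 5, 5, 5, 5, 5, 5, 5, 5, 5, 5, 1].
Σ(ℓ_i−1) = 211−43 = 168; sign = (−1)^168 = +1.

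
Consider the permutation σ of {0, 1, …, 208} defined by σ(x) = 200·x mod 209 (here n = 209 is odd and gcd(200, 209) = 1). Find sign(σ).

+1

Start at x=72: 72 → 188 → 189 → 180 → 52 → 159 → 32 → … (one orbit).
π_200 has 5 disjoint cycles with lengths [90, 90, 18, 10, 1] on {0,…,208}.
5 cycles on 209: each ℓ→(−1)^(ℓ−1), product (−1)^204 = +1.
Via Zolotarev, sign(π_{200}) = (200|209) = +1.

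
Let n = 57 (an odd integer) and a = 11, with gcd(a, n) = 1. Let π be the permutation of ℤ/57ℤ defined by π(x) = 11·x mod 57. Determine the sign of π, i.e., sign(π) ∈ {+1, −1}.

Trace 26: π^k(26) = [26, 1, 11, 7, 20, 49] for k=0..5.
Cycle type of π: 6×6 + 3×6 + 2 + 1; total 14 cycles.
14 cycles on 57: each ℓ→(−1)^(ℓ−1), product (−1)^43 = -1.
Zolotarev: (11|57) = -1, matching the cycle-count sign.

-1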